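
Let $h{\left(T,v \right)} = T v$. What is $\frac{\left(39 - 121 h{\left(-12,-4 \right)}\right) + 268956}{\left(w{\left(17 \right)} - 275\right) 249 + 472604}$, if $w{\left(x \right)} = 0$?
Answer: $\frac{263187}{404129} \approx 0.65125$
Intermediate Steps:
$\frac{\left(39 - 121 h{\left(-12,-4 \right)}\right) + 268956}{\left(w{\left(17 \right)} - 275\right) 249 + 472604} = \frac{\left(39 - 121 \left(\left(-12\right) \left(-4\right)\right)\right) + 268956}{\left(0 - 275\right) 249 + 472604} = \frac{\left(39 - 5808\right) + 268956}{\left(-275\right) 249 + 472604} = \frac{\left(39 - 5808\right) + 268956}{-68475 + 472604} = \frac{-5769 + 268956}{404129} = 263187 \cdot \frac{1}{404129} = \frac{263187}{404129}$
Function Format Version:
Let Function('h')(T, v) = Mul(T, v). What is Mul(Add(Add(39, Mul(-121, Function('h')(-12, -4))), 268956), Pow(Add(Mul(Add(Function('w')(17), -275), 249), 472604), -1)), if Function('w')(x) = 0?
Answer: Rational(263187, 404129) ≈ 0.65125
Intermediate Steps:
Mul(Add(Add(39, Mul(-121, Function('h')(-12, -4))), 268956), Pow(Add(Mul(Add(Function('w')(17), -275), 249), 472604), -1)) = Mul(Add(Add(39, Mul(-121, Mul(-12, -4))), 268956), Pow(Add(Mul(Add(0, -275), 249), 472604), -1)) = Mul(Add(Add(39, Mul(-121, 48)), 268956), Pow(Add(Mul(-275, 249), 472604), -1)) = Mul(Add(Add(39, -5808), 268956), Pow(Add(-68475, 472604), -1)) = Mul(Add(-5769, 268956), Pow(404129, -1)) = Mul(263187, Rational(1, 404129)) = Rational(263187, 404129)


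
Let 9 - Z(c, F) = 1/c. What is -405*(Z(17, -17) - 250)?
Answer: 1659690/17 ≈ 97629.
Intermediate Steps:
Z(c, F) = 9 - 1/c
-405*(Z(17, -17) - 250) = -405*((9 - 1/17) - 250) = -405*(152/17 - 250) = -405*(-4098/17) = 1659690/17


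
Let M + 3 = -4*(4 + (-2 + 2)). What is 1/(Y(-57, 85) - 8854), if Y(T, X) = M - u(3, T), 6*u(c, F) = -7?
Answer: -6/53231 ≈ -0.00011272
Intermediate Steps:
u(c, F) = -7/6 (u(c, F) = (⅙)*(-7) = -7/6)
M = -19 (M = -3 - 4*(4 + (-2 + 2)) = -3 - 4*(4 + 0) = -3 - 4*4 = -3 - 16 = -19)
Y(T, X) = -107/6 (Y(T, X) = -19 - 1*(-7/6) = -19 + 7/6 = -107/6)
1/(Y(-57, 85) - 8854) = 1/(-107/6 - 8854) = 1/(-53231/6) = -6/53231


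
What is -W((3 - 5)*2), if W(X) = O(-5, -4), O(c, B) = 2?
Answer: -2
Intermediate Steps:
W(X) = 2
-W((3 - 5)*2) = -1*2 = -2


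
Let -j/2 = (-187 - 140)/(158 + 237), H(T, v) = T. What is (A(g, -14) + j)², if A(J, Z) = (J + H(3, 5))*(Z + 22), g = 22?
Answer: 6344759716/156025 ≈ 40665.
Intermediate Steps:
A(J, Z) = (3 + J)*(22 + Z) (A(J, Z) = (J + 3)*(Z + 22) = (3 + J)*(22 + Z))
j = 654/395 (j = -2*(-187 - 140)/(158 + 237) = -(-654)/395 = -2*(-327/395) = 654/395 ≈ 1.6557)
(A(g, -14) + j)² = ((66 + 3*(-14) + 22*22 + 22*(-14)) + 654/395)² = ((66 - 42 + 484 - 308) + 654/395)² = (200 + 654/395)² = (79654/395)² = 6344759716/156025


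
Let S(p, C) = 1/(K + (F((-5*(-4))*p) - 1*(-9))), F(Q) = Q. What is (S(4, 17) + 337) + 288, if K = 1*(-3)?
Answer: 53751/86 ≈ 625.01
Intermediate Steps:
K = -3
S(p, C) = 1/(6 + 20*p) (S(p, C) = 1/(-3 + ((-5*(-4))*p - 1*(-9))) = 1/(-3 + (20*p + 9)) = 1/(-3 + (9 + 20*p)) = 1/(6 + 20*p))
(S(4, 17) + 337) + 288 = (1/(2*(3 + 10*4)) + 337) + 288 = (1/(2*(3 + 40)) + 337) + 288 = ((1/2)/43 + 337) + 288 = ((1/2)*(1/43) + 337) + 288 = (1/86 + 337) + 288 = 28983/86 + 288 = 53751/86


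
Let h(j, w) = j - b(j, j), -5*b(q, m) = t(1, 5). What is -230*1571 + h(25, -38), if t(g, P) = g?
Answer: -1806524/5 ≈ -3.6131e+5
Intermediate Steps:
b(q, m) = -1/5 (b(q, m) = -1/5*1 = -1/5)
h(j, w) = 1/5 + j (h(j, w) = j - 1*(-1/5) = j + 1/5 = 1/5 + j)
-230*1571 + h(25, -38) = -230*1571 + (1/5 + 25) = -361330 + 126/5 = -1806524/5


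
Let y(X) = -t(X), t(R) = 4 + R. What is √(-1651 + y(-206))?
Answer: 3*I*√161 ≈ 38.066*I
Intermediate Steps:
y(X) = -4 - X (y(X) = -(4 + X) = -4 - X)
√(-1651 + y(-206)) = √(-1651 + (-4 - 1*(-206))) = √(-1651 + (-4 + 206)) = √(-1651 + 202) = √(-1449) = 3*I*√161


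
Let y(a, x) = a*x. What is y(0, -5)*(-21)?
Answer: 0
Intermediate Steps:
y(0, -5)*(-21) = (0*(-5))*(-21) = 0*(-21) = 0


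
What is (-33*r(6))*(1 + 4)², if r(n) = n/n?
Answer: -825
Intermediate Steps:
r(n) = 1
(-33*r(6))*(1 + 4)² = (-33*1)*(1 + 4)² = -33*5² = -33*25 = -825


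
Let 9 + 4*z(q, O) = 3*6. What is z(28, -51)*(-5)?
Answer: -45/4 ≈ -11.250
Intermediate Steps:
z(q, O) = 9/4 (z(q, O) = -9/4 + (3*6)/4 = -9/4 + (¼)*18 = -9/4 + 9/2 = 9/4)
z(28, -51)*(-5) = (9/4)*(-5) = -45/4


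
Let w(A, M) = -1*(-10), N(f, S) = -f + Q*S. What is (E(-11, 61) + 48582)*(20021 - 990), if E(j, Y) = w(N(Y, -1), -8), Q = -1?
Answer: 924754352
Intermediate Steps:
N(f, S) = -S - f (N(f, S) = -f - S = -S - f)
w(A, M) = 10
E(j, Y) = 10
(E(-11, 61) + 48582)*(20021 - 990) = (10 + 48582)*(20021 - 990) = 48592*19031 = 924754352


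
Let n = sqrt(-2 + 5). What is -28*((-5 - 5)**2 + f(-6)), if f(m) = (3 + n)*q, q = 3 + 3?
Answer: -3304 - 168*sqrt(3) ≈ -3595.0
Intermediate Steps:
q = 6
n = sqrt(3) ≈ 1.7320
f(m) = 18 + 6*sqrt(3) (f(m) = (3 + sqrt(3))*6 = 18 + 6*sqrt(3))
-28*((-5 - 5)**2 + f(-6)) = -28*((-5 - 5)**2 + (18 + 6*sqrt(3))) = -28*((-10)**2 + (18 + 6*sqrt(3))) = -28*(100 + (18 + 6*sqrt(3))) = -28*(118 + 6*sqrt(3)) = -3304 - 168*sqrt(3)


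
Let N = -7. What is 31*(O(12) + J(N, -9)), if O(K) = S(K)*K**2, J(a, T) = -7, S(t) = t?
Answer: 53351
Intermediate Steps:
O(K) = K**3 (O(K) = K*K**2 = K**3)
31*(O(12) + J(N, -9)) = 31*(12**3 - 7) = 31*(1728 - 7) = 31*1721 = 53351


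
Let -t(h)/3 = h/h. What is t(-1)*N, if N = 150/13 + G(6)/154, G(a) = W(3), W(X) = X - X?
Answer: -450/13 ≈ -34.615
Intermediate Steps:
W(X) = 0
G(a) = 0
t(h) = -3 (t(h) = -3*h/h = -3*1 = -3)
N = 150/13 (N = 150/13 + 0/154 = 150*(1/13) + 0*(1/154) = 150/13 + 0 = 150/13 ≈ 11.538)
t(-1)*N = -3*150/13 = -450/13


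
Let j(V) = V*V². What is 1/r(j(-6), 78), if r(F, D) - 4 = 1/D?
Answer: 78/313 ≈ 0.24920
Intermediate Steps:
j(V) = V³
r(F, D) = 4 + 1/D
1/r(j(-6), 78) = 1/(4 + 1/78) = 1/(313/78) = 78/313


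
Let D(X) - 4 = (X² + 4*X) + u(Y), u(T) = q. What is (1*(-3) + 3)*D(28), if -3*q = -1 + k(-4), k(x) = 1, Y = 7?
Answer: 0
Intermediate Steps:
q = 0 (q = -(-1 + 1)/3 = -⅓*0 = 0)
u(T) = 0
D(X) = 4 + X² + 4*X (D(X) = 4 + ((X² + 4*X) + 0) = 4 + (X² + 4*X) = 4 + X² + 4*X)
(1*(-3) + 3)*D(28) = (1*(-3) + 3)*(4 + 28² + 4*28) = (-3 + 3)*(4 + 784 + 112) = 0*900 = 0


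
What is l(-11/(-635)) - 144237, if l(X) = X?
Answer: -91590484/635 ≈ -1.4424e+5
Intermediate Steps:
l(-11/(-635)) - 144237 = -11/(-635) - 144237 = -11*(-1/635) - 144237 = 11/635 - 144237 = -91590484/635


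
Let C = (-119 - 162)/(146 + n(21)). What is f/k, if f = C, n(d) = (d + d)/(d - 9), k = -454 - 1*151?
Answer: 562/180895 ≈ 0.0031068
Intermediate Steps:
k = -605 (k = -454 - 151 = -605)
n(d) = 2*d/(-9 + d) (n(d) = (2*d)/(-9 + d) = 2*d/(-9 + d))
C = -562/299 (C = (-119 - 162)/(146 + 2*21/(-9 + 21)) = -281/(146 + 2*21/12) = -281/(146 + 2*21*(1/12)) = -281/(146 + 7/2) = -281/299/2 = -281*2/299 = -562/299 ≈ -1.8796)
f = -562/299 ≈ -1.8796
f/k = -562/299/(-605) = -562/299*(-1/605) = 562/180895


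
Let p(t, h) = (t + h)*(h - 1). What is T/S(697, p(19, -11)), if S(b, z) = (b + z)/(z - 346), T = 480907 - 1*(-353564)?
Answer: -368836182/601 ≈ -6.1370e+5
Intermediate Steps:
p(t, h) = (-1 + h)*(h + t) (p(t, h) = (h + t)*(-1 + h) = (-1 + h)*(h + t))
T = 834471 (T = 480907 + 353564 = 834471)
S(b, z) = (b + z)/(-346 + z)
T/S(697, p(19, -11)) = 834471/(((697 + ((-11)² - 1*(-11) - 1*19 - 11*19))/(-346 + ((-11)² - 1*(-11) - 1*19 - 11*19)))) = 834471/(((697 + (121 + 11 - 19 - 209))/(-346 + (121 + 11 - 19 - 209)))) = 834471/(((697 - 96)/(-346 - 96))) = 834471/((601/(-442))) = 834471/((-1/442*601)) = 834471/(-601/442) = 834471*(-442/601) = -368836182/601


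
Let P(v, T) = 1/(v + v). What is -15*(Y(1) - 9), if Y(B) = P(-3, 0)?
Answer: 275/2 ≈ 137.50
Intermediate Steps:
P(v, T) = 1/(2*v)
Y(B) = -1/6 (Y(B) = (1/2)/(-3) = (1/2)*(-1/3) = -1/6)
-15*(Y(1) - 9) = -15*(-1/6 - 9) = -15*(-55/6) = 275/2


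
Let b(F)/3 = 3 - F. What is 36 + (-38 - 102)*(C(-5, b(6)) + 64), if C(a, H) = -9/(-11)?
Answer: -99424/11 ≈ -9038.5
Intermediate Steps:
b(F) = 9 - 3*F (b(F) = 3*(3 - F) = 9 - 3*F)
C(a, H) = 9/11 (C(a, H) = -9*(-1/11) = 9/11)
36 + (-38 - 102)*(C(-5, b(6)) + 64) = 36 + (-38 - 102)*(9/11 + 64) = 36 - 140*713/11 = 36 - 99820/11 = -99424/11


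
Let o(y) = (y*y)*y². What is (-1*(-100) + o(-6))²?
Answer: 1948816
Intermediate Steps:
o(y) = y⁴ (o(y) = y²*y² = y⁴)
(-1*(-100) + o(-6))² = (-1*(-100) + (-6)⁴)² = (100 + 1296)² = 1396² = 1948816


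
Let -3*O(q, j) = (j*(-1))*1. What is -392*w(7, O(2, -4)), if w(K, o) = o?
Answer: 1568/3 ≈ 522.67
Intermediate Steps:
O(q, j) = j/3 (O(q, j) = -j*(-1)/3 = -(-j)/3 = -(-1)*j/3 = j/3)
-392*w(7, O(2, -4)) = -392*(-4)/3 = -392*(-4/3) = 1568/3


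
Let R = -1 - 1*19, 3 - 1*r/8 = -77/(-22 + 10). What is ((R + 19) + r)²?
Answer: 7225/9 ≈ 802.78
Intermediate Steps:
r = -82/3 (r = 24 - (-616)/(-22 + 10) = 24 - (-616)/(-12) = 24 - (-616)*(-1)/12 = 24 - 8*77/12 = 24 - 154/3 = -82/3 ≈ -27.333)
R = -20 (R = -1 - 19 = -20)
((R + 19) + r)² = ((-20 + 19) - 82/3)² = (-1 - 82/3)² = (-85/3)² = 7225/9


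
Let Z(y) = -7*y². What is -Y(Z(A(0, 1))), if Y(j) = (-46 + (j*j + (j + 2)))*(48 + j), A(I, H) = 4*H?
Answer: 792832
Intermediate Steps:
Y(j) = (48 + j)*(-44 + j + j²) (Y(j) = (-46 + (j² + (2 + j)))*(48 + j) = (-46 + (2 + j + j²))*(48 + j) = (-44 + j + j²)*(48 + j) = (48 + j)*(-44 + j + j²))
-Y(Z(A(0, 1))) = -(-2112 + (-7*(4*1)²)³ + 4*(-7*(4*1)²) + 49*(-7*(4*1)²)²) = -(-2112 + (-7*4²)³ + 4*(-7*4²) + 49*(-7*4²)²) = -(-2112 + (-7*16)³ + 4*(-7*16) + 49*(-7*16)²) = -(-2112 + (-112)³ + 4*(-112) + 49*(-112)²) = -(-2112 - 1404928 - 448 + 49*12544) = -(-2112 - 1404928 - 448 + 614656) = -1*(-792832) = 792832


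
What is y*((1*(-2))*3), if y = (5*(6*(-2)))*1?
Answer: 360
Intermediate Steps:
y = -60 (y = (5*(-12))*1 = -60*1 = -60)
y*((1*(-2))*3) = -60*1*(-2)*3 = -(-120)*3 = -60*(-6) = 360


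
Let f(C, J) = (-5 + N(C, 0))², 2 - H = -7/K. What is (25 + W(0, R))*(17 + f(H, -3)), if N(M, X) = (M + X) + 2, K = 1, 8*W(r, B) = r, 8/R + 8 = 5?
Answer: 1325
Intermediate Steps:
R = -8/3 (R = 8/(-8 + 5) = 8/(-3) = 8*(-⅓) = -8/3 ≈ -2.6667)
W(r, B) = r/8
N(M, X) = 2 + M + X
H = 9 (H = 2 - (-7)/1 = 2 - (-7) = 2 - 1*(-7) = 2 + 7 = 9)
f(C, J) = (-3 + C)² (f(C, J) = (-5 + (2 + C + 0))² = (-5 + (2 + C))² = (-3 + C)²)
(25 + W(0, R))*(17 + f(H, -3)) = (25 + (⅛)*0)*(17 + (-3 + 9)²) = (25 + 0)*(17 + 6²) = 25*(17 + 36) = 25*53 = 1325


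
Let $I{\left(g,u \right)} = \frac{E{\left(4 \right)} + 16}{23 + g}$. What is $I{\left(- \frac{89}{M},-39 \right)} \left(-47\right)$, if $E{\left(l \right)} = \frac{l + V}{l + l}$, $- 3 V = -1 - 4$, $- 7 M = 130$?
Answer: $- \frac{1225055}{43356} \approx -28.256$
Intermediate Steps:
$M = - \frac{130}{7}$ ($M = \left(- \frac{1}{7}\right) 130 = - \frac{130}{7} \approx -18.571$)
$V = \frac{5}{3}$ ($V = - \frac{-1 - 4}{3} = \left(- \frac{1}{3}\right) \left(-5\right) = \frac{5}{3} \approx 1.6667$)
$E{\left(l \right)} = \frac{\frac{5}{3} + l}{2 l}$ ($E{\left(l \right)} = \frac{l + \frac{5}{3}}{l + l} = \frac{\frac{5}{3} + l}{2 l}$)
$I{\left(g,u \right)} = \frac{401}{24 \left(23 + g\right)}$ ($I{\left(g,u \right)} = \frac{\frac{5 + 3 \cdot 4}{6 \cdot 4} + 16}{23 + g} = \frac{\frac{1}{6} \cdot \frac{1}{4} \left(5 + 12\right) + 16}{23 + g} = \frac{\frac{1}{6} \cdot \frac{1}{4} \cdot 17 + 16}{23 + g} = \frac{\frac{17}{24} + 16}{23 + g} = \frac{401}{24 \left(23 + g\right)}$)
$I{\left(- \frac{89}{M},-39 \right)} \left(-47\right) = \frac{401}{24 \left(23 - \frac{89}{- \frac{130}{7}}\right)} \left(-47\right) = \frac{401}{24 \left(23 - - \frac{623}{130}\right)} \left(-47\right) = \frac{401}{24 \left(23 + \frac{623}{130}\right)} \left(-47\right) = \frac{401}{24 \cdot \frac{3613}{130}} \left(-47\right) = \frac{401}{24} \cdot \frac{130}{3613} \left(-47\right) = \frac{26065}{43356} \left(-47\right) = - \frac{1225055}{43356}$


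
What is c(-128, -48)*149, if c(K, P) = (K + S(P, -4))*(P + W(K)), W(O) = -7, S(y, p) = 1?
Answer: 1040765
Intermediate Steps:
c(K, P) = (1 + K)*(-7 + P) (c(K, P) = (K + 1)*(P - 7) = (1 + K)*(-7 + P))
c(-128, -48)*149 = (-7 - 48 - 7*(-128) - 128*(-48))*149 = (-7 - 48 + 896 + 6144)*149 = 6985*149 = 1040765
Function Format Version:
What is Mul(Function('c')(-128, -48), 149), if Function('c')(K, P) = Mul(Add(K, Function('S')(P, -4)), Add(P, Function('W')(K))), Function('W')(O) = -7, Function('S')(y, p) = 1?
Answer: 1040765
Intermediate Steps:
Function('c')(K, P) = Mul(Add(1, K), Add(-7, P)) (Function('c')(K, P) = Mul(Add(K, 1), Add(P, -7)) = Mul(Add(1, K), Add(-7, P)))
Mul(Function('c')(-128, -48), 149) = Mul(Add(-7, -48, Mul(-7, -128), Mul(-128, -48)), 149) = Mul(Add(-7, -48, 896, 6144), 149) = Mul(6985, 149) = 1040765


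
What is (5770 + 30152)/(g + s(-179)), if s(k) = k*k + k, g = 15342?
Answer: 17961/23602 ≈ 0.76099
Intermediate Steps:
s(k) = k + k² (s(k) = k² + k = k + k²)
(5770 + 30152)/(g + s(-179)) = (5770 + 30152)/(15342 - 179*(1 - 179)) = 35922/(15342 - 179*(-178)) = 35922/(15342 + 31862) = 35922/47204 = 35922*(1/47204) = 17961/23602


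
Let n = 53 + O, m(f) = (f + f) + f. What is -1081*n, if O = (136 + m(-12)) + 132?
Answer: -308085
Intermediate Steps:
m(f) = 3*f (m(f) = 2*f + f = 3*f)
O = 232 (O = (136 + 3*(-12)) + 132 = (136 - 36) + 132 = 100 + 132 = 232)
n = 285 (n = 53 + 232 = 285)
-1081*n = -1081*285 = -308085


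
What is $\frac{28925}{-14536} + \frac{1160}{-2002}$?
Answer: $- \frac{37384805}{14550536} \approx -2.5693$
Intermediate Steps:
$\frac{28925}{-14536} + \frac{1160}{-2002} = 28925 \left(- \frac{1}{14536}\right) + 1160 \left(- \frac{1}{2002}\right) = - \frac{28925}{14536} - \frac{580}{1001} = - \frac{37384805}{14550536}$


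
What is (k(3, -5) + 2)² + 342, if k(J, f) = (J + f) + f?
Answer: 367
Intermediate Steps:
k(J, f) = J + 2*f
(k(3, -5) + 2)² + 342 = ((3 + 2*(-5)) + 2)² + 342 = ((3 - 10) + 2)² + 342 = (-7 + 2)² + 342 = (-5)² + 342 = 25 + 342 = 367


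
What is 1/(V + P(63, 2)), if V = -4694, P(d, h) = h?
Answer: -1/4692 ≈ -0.00021313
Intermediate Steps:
1/(V + P(63, 2)) = 1/(-4694 + 2) = 1/(-4692) = -1/4692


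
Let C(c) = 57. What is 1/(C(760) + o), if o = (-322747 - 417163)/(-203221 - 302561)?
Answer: 252891/14784742 ≈ 0.017105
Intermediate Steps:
o = 369955/252891 (o = -739910/(-505782) = -739910*(-1/505782) = 369955/252891 ≈ 1.4629)
1/(C(760) + o) = 1/(57 + 369955/252891) = 1/(14784742/252891) = 252891/14784742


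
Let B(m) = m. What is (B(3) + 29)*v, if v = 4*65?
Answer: 8320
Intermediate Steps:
v = 260
(B(3) + 29)*v = (3 + 29)*260 = 32*260 = 8320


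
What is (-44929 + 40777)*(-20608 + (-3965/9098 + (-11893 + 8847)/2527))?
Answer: 983668930989156/11495323 ≈ 8.5571e+7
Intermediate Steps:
(-44929 + 40777)*(-20608 + (-3965/9098 + (-11893 + 8847)/2527)) = -4152*(-20608 + (-3965*1/9098 - 3046*1/2527)) = -4152*(-20608 + (-3965/9098 - 3046/2527)) = -4152*(-20608 - 37732063/22990646) = -4152*(-473828964831/22990646) = 983668930989156/11495323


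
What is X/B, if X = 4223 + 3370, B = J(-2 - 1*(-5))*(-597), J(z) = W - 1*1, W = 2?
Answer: -2531/199 ≈ -12.719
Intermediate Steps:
J(z) = 1 (J(z) = 2 - 1*1 = 2 - 1 = 1)
B = -597 (B = 1*(-597) = -597)
X = 7593
X/B = 7593/(-597) = 7593*(-1/597) = -2531/199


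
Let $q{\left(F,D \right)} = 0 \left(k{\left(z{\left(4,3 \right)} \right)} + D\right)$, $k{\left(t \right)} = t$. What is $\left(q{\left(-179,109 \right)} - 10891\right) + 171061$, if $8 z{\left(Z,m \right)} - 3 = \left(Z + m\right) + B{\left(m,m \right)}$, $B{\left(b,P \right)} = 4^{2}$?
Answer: $160170$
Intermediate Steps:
$B{\left(b,P \right)} = 16$
$z{\left(Z,m \right)} = \frac{19}{8} + \frac{Z}{8} + \frac{m}{8}$ ($z{\left(Z,m \right)} = \frac{3}{8} + \frac{\left(Z + m\right) + 16}{8} = \frac{3}{8} + \frac{16 + Z + m}{8} = \frac{3}{8} + \left(2 + \frac{Z}{8} + \frac{m}{8}\right) = \frac{19}{8} + \frac{Z}{8} + \frac{m}{8}$)
$q{\left(F,D \right)} = 0$ ($q{\left(F,D \right)} = 0 \left(\left(\frac{19}{8} + \frac{1}{8} \cdot 4 + \frac{1}{8} \cdot 3\right) + D\right) = 0 \left(\left(\frac{19}{8} + \frac{1}{2} + \frac{3}{8}\right) + D\right) = 0 \left(\frac{13}{4} + D\right) = 0$)
$\left(q{\left(-179,109 \right)} - 10891\right) + 171061 = \left(0 - 10891\right) + 171061 = -10891 + 171061 = 160170$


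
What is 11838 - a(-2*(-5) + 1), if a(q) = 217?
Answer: 11621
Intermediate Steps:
11838 - a(-2*(-5) + 1) = 11838 - 1*217 = 11838 - 217 = 11621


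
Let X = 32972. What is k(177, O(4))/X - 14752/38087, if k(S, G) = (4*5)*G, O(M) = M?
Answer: -120838996/313951141 ≈ -0.38490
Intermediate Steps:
k(S, G) = 20*G
k(177, O(4))/X - 14752/38087 = (20*4)/32972 - 14752/38087 = 80*(1/32972) - 14752*1/38087 = 20/8243 - 14752/38087 = -120838996/313951141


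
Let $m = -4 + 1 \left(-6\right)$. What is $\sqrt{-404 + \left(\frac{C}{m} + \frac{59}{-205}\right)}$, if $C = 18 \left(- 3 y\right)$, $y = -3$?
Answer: $\frac{2 i \sqrt{176710}}{41} \approx 20.506 i$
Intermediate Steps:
$m = -10$ ($m = -4 - 6 = -10$)
$C = 162$ ($C = 18 \left(\left(-3\right) \left(-3\right)\right) = 18 \cdot 9 = 162$)
$\sqrt{-404 + \left(\frac{C}{m} + \frac{59}{-205}\right)} = \sqrt{-404 + \left(\frac{162}{-10} + \frac{59}{-205}\right)} = \sqrt{-404 + \left(162 \left(- \frac{1}{10}\right) + 59 \left(- \frac{1}{205}\right)\right)} = \sqrt{-404 - \frac{676}{41}} = \sqrt{- \frac{17240}{41}} = \frac{2 i \sqrt{176710}}{41}$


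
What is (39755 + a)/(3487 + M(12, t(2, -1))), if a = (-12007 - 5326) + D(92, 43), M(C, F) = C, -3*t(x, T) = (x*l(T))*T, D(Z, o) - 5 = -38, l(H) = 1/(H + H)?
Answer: 22389/3499 ≈ 6.3987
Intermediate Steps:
l(H) = 1/(2*H)
D(Z, o) = -33 (D(Z, o) = 5 - 38 = -33)
t(x, T) = -x/6 (t(x, T) = -x*(1/(2*T))*T/3 = -x/(2*T)*T/3 = -x/6)
a = -17366 (a = (-12007 - 5326) - 33 = -17333 - 33 = -17366)
(39755 + a)/(3487 + M(12, t(2, -1))) = (39755 - 17366)/(3487 + 12) = 22389/3499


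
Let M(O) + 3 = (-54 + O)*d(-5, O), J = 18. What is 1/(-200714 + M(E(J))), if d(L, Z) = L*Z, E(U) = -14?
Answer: -1/205477 ≈ -4.8667e-6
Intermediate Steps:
M(O) = -3 - 5*O*(-54 + O) (M(O) = -3 + (-54 + O)*(-5*O) = -3 - 5*O*(-54 + O))
1/(-200714 + M(E(J))) = 1/(-200714 + (-3 - 5*(-14)² + 270*(-14))) = 1/(-200714 + (-3 - 5*196 - 3780)) = 1/(-200714 + (-3 - 980 - 3780)) = 1/(-200714 - 4763) = 1/(-205477) = -1/205477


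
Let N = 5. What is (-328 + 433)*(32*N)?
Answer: 16800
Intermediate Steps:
(-328 + 433)*(32*N) = (-328 + 433)*(32*5) = 105*160 = 16800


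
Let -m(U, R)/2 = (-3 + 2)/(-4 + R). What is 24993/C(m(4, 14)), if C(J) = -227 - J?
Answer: -124965/1136 ≈ -110.00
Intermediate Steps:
m(U, R) = 2/(-4 + R) (m(U, R) = -2*(-3 + 2)/(-4 + R) = -(-2)/(-4 + R) = 2/(-4 + R))
24993/C(m(4, 14)) = 24993/(-227 - 2/(-4 + 14)) = 24993/(-227 - 2/10) = 24993/(-227 - 1*⅕) = 24993/(-227 - ⅕) = 24993/(-1136/5) = 24993*(-5/1136) = -124965/1136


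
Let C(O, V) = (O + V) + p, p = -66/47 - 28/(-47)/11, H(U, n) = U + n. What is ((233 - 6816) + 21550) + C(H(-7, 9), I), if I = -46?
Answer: 7714493/517 ≈ 14922.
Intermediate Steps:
p = -698/517 (p = -66*1/47 - 28*(-1/47)*(1/11) = -66/47 + (28/47)*(1/11) = -66/47 + 28/517 = -698/517 ≈ -1.3501)
C(O, V) = -698/517 + O + V (C(O, V) = (O + V) - 698/517 = -698/517 + O + V)
((233 - 6816) + 21550) + C(H(-7, 9), I) = ((233 - 6816) + 21550) + (-698/517 + (-7 + 9) - 46) = (-6583 + 21550) + (-698/517 + 2 - 46) = 14967 - 23446/517 = 7714493/517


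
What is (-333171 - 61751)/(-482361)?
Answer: 35902/43851 ≈ 0.81873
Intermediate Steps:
(-333171 - 61751)/(-482361) = -394922*(-1/482361) = 35902/43851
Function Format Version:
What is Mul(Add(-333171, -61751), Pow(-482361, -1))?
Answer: Rational(35902, 43851) ≈ 0.81873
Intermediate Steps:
Mul(Add(-333171, -61751), Pow(-482361, -1)) = Mul(-394922, Rational(-1, 482361)) = Rational(35902, 43851)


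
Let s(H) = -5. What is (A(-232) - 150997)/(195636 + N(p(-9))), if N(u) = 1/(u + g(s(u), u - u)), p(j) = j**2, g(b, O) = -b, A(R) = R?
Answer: -13005694/16824697 ≈ -0.77301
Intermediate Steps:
N(u) = 1/(5 + u) (N(u) = 1/(u - 1*(-5)) = 1/(u + 5) = 1/(5 + u))
(A(-232) - 150997)/(195636 + N(p(-9))) = (-232 - 150997)/(195636 + 1/(5 + (-9)**2)) = -151229/(195636 + 1/(5 + 81)) = -151229/(195636 + 1/86) = -151229/16824697/86 = -151229*86/16824697 = -13005694/16824697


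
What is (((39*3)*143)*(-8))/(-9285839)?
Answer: 133848/9285839 ≈ 0.014414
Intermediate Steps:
(((39*3)*143)*(-8))/(-9285839) = ((117*143)*(-8))*(-1/9285839) = (16731*(-8))*(-1/9285839) = -133848*(-1/9285839) = 133848/9285839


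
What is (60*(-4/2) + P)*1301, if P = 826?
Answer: 918506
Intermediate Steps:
(60*(-4/2) + P)*1301 = (60*(-4/2) + 826)*1301 = (60*(-4*½) + 826)*1301 = (60*(-2) + 826)*1301 = (-120 + 826)*1301 = 706*1301 = 918506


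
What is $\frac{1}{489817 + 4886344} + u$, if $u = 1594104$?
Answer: $\frac{8570159754745}{5376161} \approx 1.5941 \cdot 10^{6}$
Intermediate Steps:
$\frac{1}{489817 + 4886344} + u = \frac{1}{489817 + 4886344} + 1594104 = \frac{1}{5376161} + 1594104 = \frac{8570159754745}{5376161}$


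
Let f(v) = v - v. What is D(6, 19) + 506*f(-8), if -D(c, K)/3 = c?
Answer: -18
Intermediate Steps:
D(c, K) = -3*c
f(v) = 0
D(6, 19) + 506*f(-8) = -3*6 + 506*0 = -18 + 0 = -18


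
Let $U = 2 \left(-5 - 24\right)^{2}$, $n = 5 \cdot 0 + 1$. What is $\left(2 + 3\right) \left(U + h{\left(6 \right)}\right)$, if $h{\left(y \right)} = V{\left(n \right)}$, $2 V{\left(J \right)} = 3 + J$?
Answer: $8420$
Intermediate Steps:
$n = 1$ ($n = 0 + 1 = 1$)
$V{\left(J \right)} = \frac{3}{2} + \frac{J}{2}$ ($V{\left(J \right)} = \frac{3 + J}{2} = \frac{3}{2} + \frac{J}{2}$)
$U = 1682$ ($U = 2 \left(-5 - 24\right)^{2} = 2 \left(-29\right)^{2} = 2 \cdot 841 = 1682$)
$h{\left(y \right)} = 2$ ($h{\left(y \right)} = \frac{3}{2} + \frac{1}{2} \cdot 1 = \frac{3}{2} + \frac{1}{2} = 2$)
$\left(2 + 3\right) \left(U + h{\left(6 \right)}\right) = \left(2 + 3\right) \left(1682 + 2\right) = 5 \cdot 1684 = 8420$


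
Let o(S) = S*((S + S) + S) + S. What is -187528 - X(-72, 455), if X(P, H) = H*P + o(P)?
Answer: -170248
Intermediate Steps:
o(S) = S + 3*S² (o(S) = S*(2*S + S) + S = S*(3*S) + S = 3*S² + S = S + 3*S²)
X(P, H) = H*P + P*(1 + 3*P)
-187528 - X(-72, 455) = -187528 - (-72)*(1 + 455 + 3*(-72)) = -187528 - (-72)*(1 + 455 - 216) = -187528 - (-72)*240 = -187528 - 1*(-17280) = -187528 + 17280 = -170248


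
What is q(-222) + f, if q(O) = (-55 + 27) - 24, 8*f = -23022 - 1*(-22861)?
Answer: -577/8 ≈ -72.125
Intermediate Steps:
f = -161/8 (f = (-23022 - 1*(-22861))/8 = (-23022 + 22861)/8 = (⅛)*(-161) = -161/8 ≈ -20.125)
q(O) = -52 (q(O) = -28 - 24 = -52)
q(-222) + f = -52 - 161/8 = -577/8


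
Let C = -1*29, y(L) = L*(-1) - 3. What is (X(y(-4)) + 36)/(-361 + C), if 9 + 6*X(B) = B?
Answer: -4/45 ≈ -0.088889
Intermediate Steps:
y(L) = -3 - L (y(L) = -L - 3 = -3 - L)
X(B) = -3/2 + B/6
C = -29
(X(y(-4)) + 36)/(-361 + C) = ((-3/2 + (-3 - 1*(-4))/6) + 36)/(-361 - 29) = ((-3/2 + (-3 + 4)/6) + 36)/(-390) = ((-3/2 + (1/6)*1) + 36)*(-1/390) = ((-3/2 + 1/6) + 36)*(-1/390) = (-4/3 + 36)*(-1/390) = (104/3)*(-1/390) = -4/45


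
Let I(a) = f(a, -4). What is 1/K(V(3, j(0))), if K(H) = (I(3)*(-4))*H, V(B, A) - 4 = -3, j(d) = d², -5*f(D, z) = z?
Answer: -5/16 ≈ -0.31250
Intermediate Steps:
f(D, z) = -z/5
I(a) = ⅘ (I(a) = -⅕*(-4) = ⅘)
V(B, A) = 1 (V(B, A) = 4 - 3 = 1)
K(H) = -16*H/5 (K(H) = ((⅘)*(-4))*H = -16*H/5)
1/K(V(3, j(0))) = 1/(-16/5*1) = 1/(-16/5) = -5/16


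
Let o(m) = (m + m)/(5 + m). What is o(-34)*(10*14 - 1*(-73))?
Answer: 14484/29 ≈ 499.45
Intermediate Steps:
o(m) = 2*m/(5 + m) (o(m) = (2*m)/(5 + m) = 2*m/(5 + m))
o(-34)*(10*14 - 1*(-73)) = (2*(-34)/(5 - 34))*(10*14 - 1*(-73)) = (2*(-34)/(-29))*(140 + 73) = (2*(-34)*(-1/29))*213 = (68/29)*213 = 14484/29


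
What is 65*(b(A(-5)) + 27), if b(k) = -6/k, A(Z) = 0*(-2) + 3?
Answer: 1625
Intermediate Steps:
A(Z) = 3 (A(Z) = 0 + 3 = 3)
65*(b(A(-5)) + 27) = 65*(-6/3 + 27) = 65*(-6*⅓ + 27) = 65*(-2 + 27) = 65*25 = 1625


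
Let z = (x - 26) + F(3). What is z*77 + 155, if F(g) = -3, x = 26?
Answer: -76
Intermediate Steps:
z = -3 (z = (26 - 26) - 3 = 0 - 3 = -3)
z*77 + 155 = -3*77 + 155 = -231 + 155 = -76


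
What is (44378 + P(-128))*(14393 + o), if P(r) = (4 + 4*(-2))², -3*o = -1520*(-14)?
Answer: 324061402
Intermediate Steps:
o = -21280/3 (o = -(-1520)*(-14)/3 = -⅓*21280 = -21280/3 ≈ -7093.3)
P(r) = 16 (P(r) = (4 - 8)² = (-4)² = 16)
(44378 + P(-128))*(14393 + o) = (44378 + 16)*(14393 - 21280/3) = 44394*(21899/3) = 324061402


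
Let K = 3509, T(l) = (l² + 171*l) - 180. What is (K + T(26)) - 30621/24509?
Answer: 207094938/24509 ≈ 8449.8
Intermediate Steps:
T(l) = -180 + l² + 171*l
(K + T(26)) - 30621/24509 = (3509 + (-180 + 26² + 171*26)) - 30621/24509 = (3509 + (-180 + 676 + 4446)) - 30621*1/24509 = (3509 + 4942) - 30621/24509 = 8451 - 30621/24509 = 207094938/24509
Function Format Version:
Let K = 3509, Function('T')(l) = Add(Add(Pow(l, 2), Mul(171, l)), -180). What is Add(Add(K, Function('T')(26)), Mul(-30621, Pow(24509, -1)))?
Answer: Rational(207094938, 24509) ≈ 8449.8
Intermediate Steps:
Function('T')(l) = Add(-180, Pow(l, 2), Mul(171, l))
Add(Add(K, Function('T')(26)), Mul(-30621, Pow(24509, -1))) = Add(Add(3509, Add(-180, Pow(26, 2), Mul(171, 26))), Mul(-30621, Pow(24509, -1))) = Add(Add(3509, Add(-180, 676, 4446)), Mul(-30621, Rational(1, 24509))) = Add(Add(3509, 4942), Rational(-30621, 24509)) = Add(8451, Rational(-30621, 24509)) = Rational(207094938, 24509)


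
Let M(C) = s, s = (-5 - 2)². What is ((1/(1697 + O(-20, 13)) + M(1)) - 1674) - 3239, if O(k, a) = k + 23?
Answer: -8268799/1700 ≈ -4864.0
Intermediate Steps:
O(k, a) = 23 + k
s = 49 (s = (-7)² = 49)
M(C) = 49
((1/(1697 + O(-20, 13)) + M(1)) - 1674) - 3239 = ((1/(1697 + (23 - 20)) + 49) - 1674) - 3239 = ((1/(1697 + 3) + 49) - 1674) - 3239 = ((1/1700 + 49) - 1674) - 3239 = (83301/1700 - 1674) - 3239 = -2762499/1700 - 3239 = -8268799/1700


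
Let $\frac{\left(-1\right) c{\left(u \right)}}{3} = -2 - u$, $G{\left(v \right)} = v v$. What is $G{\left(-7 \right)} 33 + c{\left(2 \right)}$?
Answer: $1629$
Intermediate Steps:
$G{\left(v \right)} = v^{2}$
$c{\left(u \right)} = 6 + 3 u$ ($c{\left(u \right)} = - 3 \left(-2 - u\right) = 6 + 3 u$)
$G{\left(-7 \right)} 33 + c{\left(2 \right)} = \left(-7\right)^{2} \cdot 33 + \left(6 + 3 \cdot 2\right) = 49 \cdot 33 + \left(6 + 6\right) = 1617 + 12 = 1629$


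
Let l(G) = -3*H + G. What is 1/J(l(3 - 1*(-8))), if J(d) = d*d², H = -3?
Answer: 1/8000 ≈ 0.00012500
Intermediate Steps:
l(G) = 9 + G (l(G) = -3*(-3) + G = 9 + G)
J(d) = d³
1/J(l(3 - 1*(-8))) = 1/((9 + (3 - 1*(-8)))³) = 1/((9 + (3 + 8))³) = 1/((9 + 11)³) = 1/(20³) = 1/8000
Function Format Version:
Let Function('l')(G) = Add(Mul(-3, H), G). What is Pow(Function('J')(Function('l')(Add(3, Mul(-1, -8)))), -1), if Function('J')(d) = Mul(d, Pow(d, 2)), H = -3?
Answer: Rational(1, 8000) ≈ 0.00012500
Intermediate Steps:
Function('l')(G) = Add(9, G) (Function('l')(G) = Add(Mul(-3, -3), G) = Add(9, G))
Function('J')(d) = Pow(d, 3)
Pow(Function('J')(Function('l')(Add(3, Mul(-1, -8)))), -1) = Pow(Pow(Add(9, Add(3, Mul(-1, -8))), 3), -1) = Pow(Pow(Add(9, Add(3, 8)), 3), -1) = Pow(Pow(Add(9, 11), 3), -1) = Pow(Pow(20, 3), -1) = Pow(8000, -1) = Rational(1, 8000)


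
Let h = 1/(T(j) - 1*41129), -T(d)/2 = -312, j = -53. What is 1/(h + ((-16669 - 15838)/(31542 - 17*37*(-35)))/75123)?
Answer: -162966298508055/5340058546 ≈ -30518.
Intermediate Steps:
T(d) = 624 (T(d) = -2*(-312) = 624)
h = -1/40505 (h = 1/(624 - 1*41129) = 1/(624 - 41129) = 1/(-40505) = -1/40505 ≈ -2.4688e-5)
1/(h + ((-16669 - 15838)/(31542 - 17*37*(-35)))/75123) = 1/(-1/40505 + ((-16669 - 15838)/(31542 - 17*37*(-35)))/75123) = 1/(-1/40505 - 32507/(31542 - 629*(-35))*(1/75123)) = 1/(-1/40505 - 32507/(31542 + 22015)*(1/75123)) = 1/(-1/40505 - 32507/53557*(1/75123)) = 1/(-1/40505 - 32507*1/53557*(1/75123)) = 1/(-1/40505 - 32507/53557*1/75123) = 1/(-1/40505 - 32507/4023362511) = 1/(-5340058546/162966298508055) = -162966298508055/5340058546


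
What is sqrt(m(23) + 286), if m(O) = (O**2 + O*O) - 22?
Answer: sqrt(1322) ≈ 36.359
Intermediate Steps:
m(O) = -22 + 2*O**2 (m(O) = (O**2 + O**2) - 22 = 2*O**2 - 22 = -22 + 2*O**2)
sqrt(m(23) + 286) = sqrt((-22 + 2*23**2) + 286) = sqrt((-22 + 2*529) + 286) = sqrt((-22 + 1058) + 286) = sqrt(1036 + 286) = sqrt(1322)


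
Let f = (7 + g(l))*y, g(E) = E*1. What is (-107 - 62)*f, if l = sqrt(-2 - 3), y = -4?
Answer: 4732 + 676*I*sqrt(5) ≈ 4732.0 + 1511.6*I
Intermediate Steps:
l = I*sqrt(5) (l = sqrt(-5) = I*sqrt(5) ≈ 2.2361*I)
g(E) = E
f = -28 - 4*I*sqrt(5) (f = (7 + I*sqrt(5))*(-4) = -28 - 4*I*sqrt(5) ≈ -28.0 - 8.9443*I)
(-107 - 62)*f = (-107 - 62)*(-28 - 4*I*sqrt(5)) = -169*(-28 - 4*I*sqrt(5)) = 4732 + 676*I*sqrt(5)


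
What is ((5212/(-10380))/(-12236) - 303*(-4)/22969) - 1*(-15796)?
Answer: 11520398321205727/729321334980 ≈ 15796.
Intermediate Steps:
((5212/(-10380))/(-12236) - 303*(-4)/22969) - 1*(-15796) = ((5212*(-1/10380))*(-1/12236) + 1212*(1/22969)) + 15796 = (-1303/2595*(-1/12236) + 1212/22969) + 15796 = (1303/31752420 + 1212/22969) + 15796 = 38513861647/729321334980 + 15796 = 11520398321205727/729321334980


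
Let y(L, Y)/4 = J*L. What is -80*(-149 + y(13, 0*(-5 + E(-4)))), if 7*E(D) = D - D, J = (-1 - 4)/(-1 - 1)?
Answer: 1520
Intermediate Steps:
J = 5/2 (J = -5/(-2) = -5*(-½) = 5/2 ≈ 2.5000)
E(D) = 0 (E(D) = (D - D)/7 = (⅐)*0 = 0)
y(L, Y) = 10*L (y(L, Y) = 4*(5*L/2) = 10*L)
-80*(-149 + y(13, 0*(-5 + E(-4)))) = -80*(-149 + 10*13) = -80*(-149 + 130) = -80*(-19) = 1520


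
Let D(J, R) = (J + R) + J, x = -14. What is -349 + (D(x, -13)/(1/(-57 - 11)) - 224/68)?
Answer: 41407/17 ≈ 2435.7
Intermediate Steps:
D(J, R) = R + 2*J
-349 + (D(x, -13)/(1/(-57 - 11)) - 224/68) = -349 + ((-13 + 2*(-14))/(1/(-57 - 11)) - 224/68) = -349 + ((-13 - 28)/(1/(-68)) - 224*1/68) = -349 + (-41/(-1/68) - 56/17) = -349 + (-41*(-68) - 56/17) = -349 + (2788 - 56/17) = -349 + 47340/17 = 41407/17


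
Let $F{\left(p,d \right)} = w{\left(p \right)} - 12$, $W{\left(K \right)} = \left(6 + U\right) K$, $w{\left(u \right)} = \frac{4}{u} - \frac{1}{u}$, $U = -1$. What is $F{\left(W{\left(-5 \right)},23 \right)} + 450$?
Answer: $\frac{10947}{25} \approx 437.88$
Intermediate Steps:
$w{\left(u \right)} = \frac{3}{u}$
$W{\left(K \right)} = 5 K$ ($W{\left(K \right)} = \left(6 - 1\right) K = 5 K$)
$F{\left(p,d \right)} = -12 + \frac{3}{p}$ ($F{\left(p,d \right)} = \frac{3}{p} - 12 = -12 + \frac{3}{p}$)
$F{\left(W{\left(-5 \right)},23 \right)} + 450 = \left(-12 + \frac{3}{5 \left(-5\right)}\right) + 450 = \left(-12 + \frac{3}{-25}\right) + 450 = \left(-12 + 3 \left(- \frac{1}{25}\right)\right) + 450 = \left(-12 - \frac{3}{25}\right) + 450 = - \frac{303}{25} + 450 = \frac{10947}{25}$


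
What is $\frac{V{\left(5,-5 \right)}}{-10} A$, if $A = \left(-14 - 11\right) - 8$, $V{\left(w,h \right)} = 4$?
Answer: $\frac{66}{5} \approx 13.2$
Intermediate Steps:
$A = -33$ ($A = -25 - 8 = -33$)
$\frac{V{\left(5,-5 \right)}}{-10} A = \frac{4}{-10} \left(-33\right) = 4 \left(- \frac{1}{10}\right) \left(-33\right) = \left(- \frac{2}{5}\right) \left(-33\right) = \frac{66}{5}$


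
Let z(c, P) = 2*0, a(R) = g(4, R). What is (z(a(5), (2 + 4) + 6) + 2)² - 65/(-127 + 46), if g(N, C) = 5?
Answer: 389/81 ≈ 4.8025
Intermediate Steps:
a(R) = 5
z(c, P) = 0
(z(a(5), (2 + 4) + 6) + 2)² - 65/(-127 + 46) = (0 + 2)² - 65/(-127 + 46) = 2² - 65/(-81) = 4 - 65*(-1/81) = 4 + 65/81 = 389/81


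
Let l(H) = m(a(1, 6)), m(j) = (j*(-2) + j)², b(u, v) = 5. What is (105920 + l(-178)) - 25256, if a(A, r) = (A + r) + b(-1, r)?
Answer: 80808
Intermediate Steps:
a(A, r) = 5 + A + r (a(A, r) = (A + r) + 5 = 5 + A + r)
m(j) = j² (m(j) = (-2*j + j)² = (-j)² = j²)
l(H) = 144 (l(H) = (5 + 1 + 6)² = 12² = 144)
(105920 + l(-178)) - 25256 = (105920 + 144) - 25256 = 106064 - 25256 = 80808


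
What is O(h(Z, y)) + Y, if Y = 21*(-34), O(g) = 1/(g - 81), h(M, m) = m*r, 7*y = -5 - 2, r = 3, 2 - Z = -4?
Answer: -59977/84 ≈ -714.01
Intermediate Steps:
Z = 6 (Z = 2 - 1*(-4) = 2 + 4 = 6)
y = -1 (y = (-5 - 2)/7 = (⅐)*(-7) = -1)
h(M, m) = 3*m (h(M, m) = m*3 = 3*m)
O(g) = 1/(-81 + g)
Y = -714
O(h(Z, y)) + Y = 1/(-81 + 3*(-1)) - 714 = 1/(-81 - 3) - 714 = 1/(-84) - 714 = -1/84 - 714 = -59977/84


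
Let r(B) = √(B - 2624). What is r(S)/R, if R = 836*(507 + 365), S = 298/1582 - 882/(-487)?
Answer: I*√389084263957711/280820111264 ≈ 7.0242e-5*I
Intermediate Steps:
S = 770225/385217 (S = 298*(1/1582) - 882*(-1/487) = 149/791 + 882/487 = 770225/385217 ≈ 1.9995)
r(B) = √(-2624 + B)
R = 728992 (R = 836*872 = 728992)
r(S)/R = √(-2624 + 770225/385217)/728992 = √(-1010039183/385217)*(1/728992) = (I*√389084263957711/385217)*(1/728992) = I*√389084263957711/280820111264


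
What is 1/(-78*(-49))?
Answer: 1/3822 ≈ 0.00026164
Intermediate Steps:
1/(-78*(-49)) = 1/3822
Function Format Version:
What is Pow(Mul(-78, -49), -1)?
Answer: Rational(1, 3822) ≈ 0.00026164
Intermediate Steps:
Pow(Mul(-78, -49), -1) = Pow(3822, -1) = Rational(1, 3822)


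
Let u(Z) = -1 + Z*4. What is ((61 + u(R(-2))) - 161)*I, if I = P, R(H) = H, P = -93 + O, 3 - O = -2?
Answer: 9592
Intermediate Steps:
O = 5 (O = 3 - 1*(-2) = 3 + 2 = 5)
P = -88 (P = -93 + 5 = -88)
I = -88
u(Z) = -1 + 4*Z
((61 + u(R(-2))) - 161)*I = ((61 + (-1 + 4*(-2))) - 161)*(-88) = ((61 + (-1 - 8)) - 161)*(-88) = ((61 - 9) - 161)*(-88) = (52 - 161)*(-88) = -109*(-88) = 9592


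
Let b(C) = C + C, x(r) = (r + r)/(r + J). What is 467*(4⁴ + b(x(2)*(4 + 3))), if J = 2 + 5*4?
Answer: 361925/3 ≈ 1.2064e+5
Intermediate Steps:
J = 22 (J = 2 + 20 = 22)
x(r) = 2*r/(22 + r) (x(r) = (r + r)/(r + 22) = (2*r)/(22 + r) = 2*r/(22 + r))
b(C) = 2*C
467*(4⁴ + b(x(2)*(4 + 3))) = 467*(4⁴ + 2*((2*2/(22 + 2))*(4 + 3))) = 467*(256 + 2*((2*2/24)*7)) = 467*(256 + 2*((2*2*(1/24))*7)) = 467*(256 + 2*((⅙)*7)) = 467*(256 + 2*(7/6)) = 467*(256 + 7/3) = 467*(775/3) = 361925/3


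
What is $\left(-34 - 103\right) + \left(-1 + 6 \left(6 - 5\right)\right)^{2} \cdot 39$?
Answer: $838$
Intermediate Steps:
$\left(-34 - 103\right) + \left(-1 + 6 \left(6 - 5\right)\right)^{2} \cdot 39 = -137 + \left(-1 + 6 \left(6 - 5\right)\right)^{2} \cdot 39 = -137 + \left(-1 + 6 \cdot 1\right)^{2} \cdot 39 = -137 + \left(-1 + 6\right)^{2} \cdot 39 = -137 + 5^{2} \cdot 39 = -137 + 25 \cdot 39 = -137 + 975 = 838$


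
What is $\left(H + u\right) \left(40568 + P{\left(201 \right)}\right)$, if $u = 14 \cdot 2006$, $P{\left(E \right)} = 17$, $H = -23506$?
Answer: $185798130$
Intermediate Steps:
$u = 28084$
$\left(H + u\right) \left(40568 + P{\left(201 \right)}\right) = \left(-23506 + 28084\right) \left(40568 + 17\right) = 4578 \cdot 40585 = 185798130$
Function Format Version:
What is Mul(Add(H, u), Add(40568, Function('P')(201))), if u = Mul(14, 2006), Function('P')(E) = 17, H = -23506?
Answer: 185798130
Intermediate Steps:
u = 28084
Mul(Add(H, u), Add(40568, Function('P')(201))) = Mul(Add(-23506, 28084), Add(40568, 17)) = Mul(4578, 40585) = 185798130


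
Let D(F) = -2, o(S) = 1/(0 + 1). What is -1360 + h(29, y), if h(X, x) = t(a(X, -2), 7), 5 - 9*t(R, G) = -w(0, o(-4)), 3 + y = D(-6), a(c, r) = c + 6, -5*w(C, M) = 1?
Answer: -20392/15 ≈ -1359.5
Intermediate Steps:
o(S) = 1 (o(S) = 1/1 = 1)
w(C, M) = -⅕ (w(C, M) = -⅕*1 = -⅕)
a(c, r) = 6 + c
y = -5 (y = -3 - 2 = -5)
t(R, G) = 8/15 (t(R, G) = 5/9 - (-1)*(-1)/(9*5) = 5/9 - ⅑*⅕ = 5/9 - 1/45 = 8/15)
h(X, x) = 8/15
-1360 + h(29, y) = -1360 + 8/15 = -20392/15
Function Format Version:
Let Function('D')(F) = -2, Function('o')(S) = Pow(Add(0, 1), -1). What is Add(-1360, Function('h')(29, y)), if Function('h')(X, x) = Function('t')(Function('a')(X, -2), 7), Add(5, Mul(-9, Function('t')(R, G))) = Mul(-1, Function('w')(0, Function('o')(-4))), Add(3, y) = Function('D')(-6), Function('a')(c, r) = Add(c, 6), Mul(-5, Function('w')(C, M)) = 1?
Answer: Rational(-20392, 15) ≈ -1359.5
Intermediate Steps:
Function('o')(S) = 1 (Function('o')(S) = Pow(1, -1) = 1)
Function('w')(C, M) = Rational(-1, 5) (Function('w')(C, M) = Mul(Rational(-1, 5), 1) = Rational(-1, 5))
Function('a')(c, r) = Add(6, c)
y = -5 (y = Add(-3, -2) = -5)
Function('t')(R, G) = Rational(8, 15) (Function('t')(R, G) = Add(Rational(5, 9), Mul(Rational(-1, 9), Mul(-1, Rational(-1, 5)))) = Add(Rational(5, 9), Mul(Rational(-1, 9), Rational(1, 5))) = Add(Rational(5, 9), Rational(-1, 45)) = Rational(8, 15))
Function('h')(X, x) = Rational(8, 15)
Add(-1360, Function('h')(29, y)) = Add(-1360, Rational(8, 15)) = Rational(-20392, 15)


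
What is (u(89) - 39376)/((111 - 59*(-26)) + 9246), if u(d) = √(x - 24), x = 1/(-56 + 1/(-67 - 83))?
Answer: -39376/10891 + I*√1695103374/91495291 ≈ -3.6155 + 0.00044999*I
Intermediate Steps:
x = -150/8401 (x = 1/(-56 + 1/(-150)) = 1/(-56 - 1/150) = 1/(-8401/150) = -150/8401 ≈ -0.017855)
u(d) = I*√1695103374/8401 (u(d) = √(-150/8401 - 24) = √(-201774/8401) = I*√1695103374/8401)
(u(89) - 39376)/((111 - 59*(-26)) + 9246) = (I*√1695103374/8401 - 39376)/((111 - 59*(-26)) + 9246) = (-39376 + I*√1695103374/8401)/((111 + 1534) + 9246) = (-39376 + I*√1695103374/8401)/(1645 + 9246) = (-39376 + I*√1695103374/8401)/10891 = (-39376 + I*√1695103374/8401)*(1/10891) = -39376/10891 + I*√1695103374/91495291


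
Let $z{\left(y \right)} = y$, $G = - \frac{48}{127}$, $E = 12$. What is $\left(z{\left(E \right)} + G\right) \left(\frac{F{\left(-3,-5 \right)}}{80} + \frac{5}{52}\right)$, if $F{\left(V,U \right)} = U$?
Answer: $\frac{2583}{6604} \approx 0.39113$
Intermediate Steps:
$G = - \frac{48}{127}$ ($G = \left(-48\right) \frac{1}{127} = - \frac{48}{127} \approx -0.37795$)
$\left(z{\left(E \right)} + G\right) \left(\frac{F{\left(-3,-5 \right)}}{80} + \frac{5}{52}\right) = \left(12 - \frac{48}{127}\right) \left(- \frac{5}{80} + \frac{5}{52}\right) = \frac{1476 \left(\left(-5\right) \frac{1}{80} + 5 \cdot \frac{1}{52}\right)}{127} = \frac{1476 \left(- \frac{1}{16} + \frac{5}{52}\right)}{127} = \frac{1476}{127} \cdot \frac{7}{208} = \frac{2583}{6604}$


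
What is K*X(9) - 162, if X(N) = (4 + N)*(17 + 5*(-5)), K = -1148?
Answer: 119230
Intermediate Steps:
X(N) = -32 - 8*N (X(N) = (4 + N)*(17 - 25) = (4 + N)*(-8) = -32 - 8*N)
K*X(9) - 162 = -1148*(-32 - 8*9) - 162 = -1148*(-32 - 72) - 162 = -1148*(-104) - 162 = 119392 - 162 = 119230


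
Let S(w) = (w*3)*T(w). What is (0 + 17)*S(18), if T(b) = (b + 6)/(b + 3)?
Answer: 7344/7 ≈ 1049.1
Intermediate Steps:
T(b) = (6 + b)/(3 + b)
S(w) = 3*w*(6 + w)/(3 + w) (S(w) = (w*3)*((6 + w)/(3 + w)) = (3*w)*((6 + w)/(3 + w)) = 3*w*(6 + w)/(3 + w))
(0 + 17)*S(18) = (0 + 17)*(3*18*(6 + 18)/(3 + 18)) = 17*(3*18*24/21) = 17*(3*18*(1/21)*24) = 17*(432/7) = 7344/7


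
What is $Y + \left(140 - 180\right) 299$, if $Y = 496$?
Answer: $-11464$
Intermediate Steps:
$Y + \left(140 - 180\right) 299 = 496 + \left(140 - 180\right) 299 = 496 - 11960 = -11464$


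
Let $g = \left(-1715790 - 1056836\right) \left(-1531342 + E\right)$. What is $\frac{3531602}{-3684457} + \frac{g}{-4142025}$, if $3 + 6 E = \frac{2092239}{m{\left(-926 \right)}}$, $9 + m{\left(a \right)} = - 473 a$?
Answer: $- \frac{761303793781556249319398}{742688847125898925} \approx -1.0251 \cdot 10^{6}$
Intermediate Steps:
$m{\left(a \right)} = -9 - 473 a$
$E = \frac{129712}{437989}$ ($E = - \frac{1}{2} + \frac{2092239 \frac{1}{-9 - -437998}}{6} = - \frac{1}{2} + \frac{2092239 \frac{1}{-9 + 437998}}{6} = - \frac{1}{2} + \frac{2092239 \cdot \frac{1}{437989}}{6} = - \frac{1}{2} + \frac{1}{6} \cdot \frac{2092239}{437989} = - \frac{1}{2} + \frac{697413}{875978} = \frac{129712}{437989} \approx 0.29615$)
$g = \frac{1859630262244347276}{437989}$ ($g = \left(-1715790 - 1056836\right) \left(-1531342 + \frac{129712}{437989}\right) = \left(-2772626\right) \left(- \frac{670710821526}{437989}\right) = \frac{1859630262244347276}{437989} \approx 4.2458 \cdot 10^{12}$)
$\frac{3531602}{-3684457} + \frac{g}{-4142025} = \frac{3531602}{-3684457} + \frac{1859630262244347276}{437989 \left(-4142025\right)} = 3531602 \left(- \frac{1}{3684457}\right) + \frac{1859630262244347276}{437989} \left(- \frac{1}{4142025}\right) = - \frac{3531602}{3684457} - \frac{206625584693816364}{201573487525} = - \frac{761303793781556249319398}{742688847125898925}$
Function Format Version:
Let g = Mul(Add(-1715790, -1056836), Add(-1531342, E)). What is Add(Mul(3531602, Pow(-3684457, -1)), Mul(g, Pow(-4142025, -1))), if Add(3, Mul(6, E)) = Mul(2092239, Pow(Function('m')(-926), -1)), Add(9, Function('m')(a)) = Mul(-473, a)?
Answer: Rational(-761303793781556249319398, 742688847125898925) ≈ -1.0251e+6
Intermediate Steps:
Function('m')(a) = Add(-9, Mul(-473, a))
E = Rational(129712, 437989) (E = Add(Rational(-1, 2), Mul(Rational(1, 6), Mul(2092239, Pow(Add(-9, Mul(-473, -926)), -1)))) = Add(Rational(-1, 2), Mul(Rational(1, 6), Mul(2092239, Pow(Add(-9, 437998), -1)))) = Add(Rational(-1, 2), Mul(Rational(1, 6), Mul(2092239, Pow(437989, -1)))) = Add(Rational(-1, 2), Mul(Rational(1, 6), Mul(2092239, Rational(1, 437989)))) = Add(Rational(-1, 2), Mul(Rational(1, 6), Rational(2092239, 437989))) = Add(Rational(-1, 2), Rational(697413, 875978)) = Rational(129712, 437989) ≈ 0.29615)
g = Rational(1859630262244347276, 437989) (g = Mul(Add(-1715790, -1056836), Add(-1531342, Rational(129712, 437989))) = Mul(-2772626, Rational(-670710821526, 437989)) = Rational(1859630262244347276, 437989) ≈ 4.2458e+12)
Add(Mul(3531602, Pow(-3684457, -1)), Mul(g, Pow(-4142025, -1))) = Add(Mul(3531602, Pow(-3684457, -1)), Mul(Rational(1859630262244347276, 437989), Pow(-4142025, -1))) = Add(Mul(3531602, Rational(-1, 3684457)), Mul(Rational(1859630262244347276, 437989), Rational(-1, 4142025))) = Add(Rational(-3531602, 3684457), Rational(-206625584693816364, 201573487525)) = Rational(-761303793781556249319398, 742688847125898925)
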